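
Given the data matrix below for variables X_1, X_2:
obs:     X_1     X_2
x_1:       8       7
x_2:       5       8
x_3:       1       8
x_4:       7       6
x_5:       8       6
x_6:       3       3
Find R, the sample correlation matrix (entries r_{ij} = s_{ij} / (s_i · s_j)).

Step 1 — column means:
  mean(X_1) = (8 + 5 + 1 + 7 + 8 + 3) / 6 = 32/6 = 5.3333
  mean(X_2) = (7 + 8 + 8 + 6 + 6 + 3) / 6 = 38/6 = 6.3333

Step 2 — sample variances and covariances s[i,j] = (1/(n-1)) · Σ_k (x_{k,i} - mean_i) · (x_{k,j} - mean_j), with n-1 = 5:
  s[X_1,X_1] = ((2.6667)·(2.6667) + (-0.3333)·(-0.3333) + (-4.3333)·(-4.3333) + (1.6667)·(1.6667) + (2.6667)·(2.6667) + (-2.3333)·(-2.3333)) / 5 = 41.3333/5 = 8.2667
  s[X_1,X_2] = ((2.6667)·(0.6667) + (-0.3333)·(1.6667) + (-4.3333)·(1.6667) + (1.6667)·(-0.3333) + (2.6667)·(-0.3333) + (-2.3333)·(-3.3333)) / 5 = 0.3333/5 = 0.0667
  s[X_2,X_2] = ((0.6667)·(0.6667) + (1.6667)·(1.6667) + (1.6667)·(1.6667) + (-0.3333)·(-0.3333) + (-0.3333)·(-0.3333) + (-3.3333)·(-3.3333)) / 5 = 17.3333/5 = 3.4667
  Sample standard deviations s_i = √(s[i,i]):
  s(X_1) = √(8.2667) = 2.8752
  s(X_2) = √(3.4667) = 1.8619

Step 3 — r_{ij} = s_{ij} / (s_i · s_j):
  r[X_1,X_1] = 1 (diagonal).
  r[X_1,X_2] = 0.0667 / (2.8752 · 1.8619) = 0.0667 / 5.3533 = 0.0125
  r[X_2,X_2] = 1 (diagonal).

R is symmetric with unit diagonal. Assembling:

R = [[1, 0.0125],
 [0.0125, 1]]


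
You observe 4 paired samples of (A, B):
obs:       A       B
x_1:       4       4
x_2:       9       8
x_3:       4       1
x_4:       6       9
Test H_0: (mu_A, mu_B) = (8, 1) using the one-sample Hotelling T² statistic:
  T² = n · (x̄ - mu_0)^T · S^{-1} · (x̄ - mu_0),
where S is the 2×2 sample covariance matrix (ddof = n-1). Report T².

Step 1 — sample mean vector:
  mean(A) = (4 + 9 + 4 + 6) / 4 = 23/4 = 5.75
  mean(B) = (4 + 8 + 1 + 9) / 4 = 22/4 = 5.5
  x̄ = (5.75, 5.5),  deviation x̄ - mu_0 = (5.75, 5.5) - (8, 1) = (-2.25, 4.5).

Step 2 — sample covariance matrix, S[i,j] = (1/(n-1)) · Σ_k (x_{k,i} - mean_i) · (x_{k,j} - mean_j), divisor n-1 = 3:
  S[A,A] = ((-1.75)·(-1.75) + (3.25)·(3.25) + (-1.75)·(-1.75) + (0.25)·(0.25)) / 3 = 16.75/3 = 5.5833
  S[A,B] = ((-1.75)·(-1.5) + (3.25)·(2.5) + (-1.75)·(-4.5) + (0.25)·(3.5)) / 3 = 19.5/3 = 6.5
  S[B,B] = ((-1.5)·(-1.5) + (2.5)·(2.5) + (-4.5)·(-4.5) + (3.5)·(3.5)) / 3 = 41/3 = 13.6667
  S = [[5.5833, 6.5],
 [6.5, 13.6667]].

Step 3 — invert S. det(S) = 5.5833·13.6667 - (6.5)² = 34.0556.
  S^{-1} = (1/det) · [[d, -b], [-b, a]] = [[0.4013, -0.1909],
 [-0.1909, 0.1639]].

Step 4 — quadratic form (x̄ - mu_0)^T · S^{-1} · (x̄ - mu_0):
  S^{-1} · (x̄ - mu_0) = (-1.7618, 1.1672),
  (x̄ - mu_0)^T · [...] = (-2.25)·(-1.7618) + (4.5)·(1.1672) = 9.2166.

Step 5 — scale by n: T² = 4 · 9.2166 = 36.8662.

T² ≈ 36.8662


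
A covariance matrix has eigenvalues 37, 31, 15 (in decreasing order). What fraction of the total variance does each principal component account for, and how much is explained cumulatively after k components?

Step 1 — total variance = trace(Sigma) = Σ λ_i = 37 + 31 + 15 = 83.

Step 2 — fraction explained by component i = λ_i / Σ λ:
  PC1: 37/83 = 0.4458
  PC2: 31/83 = 0.3735
  PC3: 15/83 = 0.1807

Step 3 — cumulative fraction after k components = (λ_1 + ... + λ_k) / Σ λ:
  k = 1: 37/83 = 0.4458
  k = 2: (37 + 31)/83 = 68/83 = 0.8193
  k = 3: (37 + 31 + 15)/83 = 83/83 = 1

Summary (fraction, with percent):

explained: PC1 0.4458 (44.58%), PC2 0.3735 (37.35%), PC3 0.1807 (18.07%);  cumulative: 0.4458, 0.8193, 1


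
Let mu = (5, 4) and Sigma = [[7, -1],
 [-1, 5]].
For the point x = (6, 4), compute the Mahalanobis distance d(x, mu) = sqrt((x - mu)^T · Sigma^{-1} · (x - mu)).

Step 1 — centre the observation: (x - mu) = (1, 0).

Step 2 — invert Sigma. det(Sigma) = 7·5 - (-1)² = 34.
  Sigma^{-1} = (1/det) · [[d, -b], [-b, a]] = [[0.1471, 0.0294],
 [0.0294, 0.2059]].

Step 3 — form the quadratic (x - mu)^T · Sigma^{-1} · (x - mu):
  Sigma^{-1} · (x - mu) = (0.1471, 0.0294).
  (x - mu)^T · [Sigma^{-1} · (x - mu)] = (1)·(0.1471) + (0)·(0.0294) = 0.1471.

Step 4 — take square root: d = √(0.1471) ≈ 0.3835.

d(x, mu) = √(0.1471) ≈ 0.3835


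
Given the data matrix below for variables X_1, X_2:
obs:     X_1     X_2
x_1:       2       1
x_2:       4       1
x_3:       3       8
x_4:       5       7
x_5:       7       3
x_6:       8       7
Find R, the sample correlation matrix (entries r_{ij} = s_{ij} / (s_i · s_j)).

Step 1 — column means:
  mean(X_1) = (2 + 4 + 3 + 5 + 7 + 8) / 6 = 29/6 = 4.8333
  mean(X_2) = (1 + 1 + 8 + 7 + 3 + 7) / 6 = 27/6 = 4.5

Step 2 — sample variances and covariances s[i,j] = (1/(n-1)) · Σ_k (x_{k,i} - mean_i) · (x_{k,j} - mean_j), with n-1 = 5:
  s[X_1,X_1] = ((-2.8333)·(-2.8333) + (-0.8333)·(-0.8333) + (-1.8333)·(-1.8333) + (0.1667)·(0.1667) + (2.1667)·(2.1667) + (3.1667)·(3.1667)) / 5 = 26.8333/5 = 5.3667
  s[X_1,X_2] = ((-2.8333)·(-3.5) + (-0.8333)·(-3.5) + (-1.8333)·(3.5) + (0.1667)·(2.5) + (2.1667)·(-1.5) + (3.1667)·(2.5)) / 5 = 11.5/5 = 2.3
  s[X_2,X_2] = ((-3.5)·(-3.5) + (-3.5)·(-3.5) + (3.5)·(3.5) + (2.5)·(2.5) + (-1.5)·(-1.5) + (2.5)·(2.5)) / 5 = 51.5/5 = 10.3
  Sample standard deviations s_i = √(s[i,i]):
  s(X_1) = √(5.3667) = 2.3166
  s(X_2) = √(10.3) = 3.2094

Step 3 — r_{ij} = s_{ij} / (s_i · s_j):
  r[X_1,X_1] = 1 (diagonal).
  r[X_1,X_2] = 2.3 / (2.3166 · 3.2094) = 2.3 / 7.4348 = 0.3094
  r[X_2,X_2] = 1 (diagonal).

R is symmetric with unit diagonal. Assembling:

R = [[1, 0.3094],
 [0.3094, 1]]


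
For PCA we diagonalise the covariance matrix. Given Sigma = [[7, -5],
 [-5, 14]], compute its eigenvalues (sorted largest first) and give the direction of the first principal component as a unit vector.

Step 1 — characteristic polynomial of 2×2 Sigma:
  det(Sigma - λI) = λ² - trace · λ + det = 0.
  trace = 7 + 14 = 21, det = 7·14 - (-5)² = 73.
Step 2 — discriminant:
  Δ = trace² - 4·det = 441 - 292 = 149.
Step 3 — eigenvalues:
  λ = (trace ± √Δ)/2 = (21 ± 12.2066)/2,
  λ_1 = 16.6033,  λ_2 = 4.3967.

Step 4 — unit eigenvector for λ_1: solve (Sigma - λ_1 I)v = 0. First row:
  (7 - 16.6033)·v_x + (-5)·v_y = 0, i.e. (-9.6033)·v_x + (-5)·v_y = 0,
  so v ∝ (b, λ_1 - a) = (-5, 9.6033); multiply by -1 so the first entry is positive: u = (5, -9.6033).
  ||u|| = √((5)² + (-9.6033)²) = √(117.2229) ≈ 10.827,
  v_1 = u/||u|| ≈ (0.4618, -0.887) (||v_1|| = 1).

λ_1 = 16.6033,  λ_2 = 4.3967;  v_1 ≈ (0.4618, -0.887)


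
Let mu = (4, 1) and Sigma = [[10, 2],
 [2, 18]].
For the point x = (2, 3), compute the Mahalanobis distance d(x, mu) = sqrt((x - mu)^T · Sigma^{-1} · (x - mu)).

Step 1 — centre the observation: (x - mu) = (-2, 2).

Step 2 — invert Sigma. det(Sigma) = 10·18 - (2)² = 176.
  Sigma^{-1} = (1/det) · [[d, -b], [-b, a]] = [[0.1023, -0.0114],
 [-0.0114, 0.0568]].

Step 3 — form the quadratic (x - mu)^T · Sigma^{-1} · (x - mu):
  Sigma^{-1} · (x - mu) = (-0.2273, 0.1364).
  (x - mu)^T · [Sigma^{-1} · (x - mu)] = (-2)·(-0.2273) + (2)·(0.1364) = 0.7273.

Step 4 — take square root: d = √(0.7273) ≈ 0.8528.

d(x, mu) = √(0.7273) ≈ 0.8528


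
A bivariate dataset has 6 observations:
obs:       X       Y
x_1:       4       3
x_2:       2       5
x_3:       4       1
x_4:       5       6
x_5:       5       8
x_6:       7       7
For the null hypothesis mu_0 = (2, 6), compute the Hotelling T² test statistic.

Step 1 — sample mean vector:
  mean(X) = (4 + 2 + 4 + 5 + 5 + 7) / 6 = 27/6 = 4.5
  mean(Y) = (3 + 5 + 1 + 6 + 8 + 7) / 6 = 30/6 = 5
  x̄ = (4.5, 5),  deviation x̄ - mu_0 = (4.5, 5) - (2, 6) = (2.5, -1).

Step 2 — sample covariance matrix, S[i,j] = (1/(n-1)) · Σ_k (x_{k,i} - mean_i) · (x_{k,j} - mean_j), divisor n-1 = 5:
  S[X,X] = ((-0.5)·(-0.5) + (-2.5)·(-2.5) + (-0.5)·(-0.5) + (0.5)·(0.5) + (0.5)·(0.5) + (2.5)·(2.5)) / 5 = 13.5/5 = 2.7
  S[X,Y] = ((-0.5)·(-2) + (-2.5)·(0) + (-0.5)·(-4) + (0.5)·(1) + (0.5)·(3) + (2.5)·(2)) / 5 = 10/5 = 2
  S[Y,Y] = ((-2)·(-2) + (0)·(0) + (-4)·(-4) + (1)·(1) + (3)·(3) + (2)·(2)) / 5 = 34/5 = 6.8
  S = [[2.7, 2],
 [2, 6.8]].

Step 3 — invert S. det(S) = 2.7·6.8 - (2)² = 14.36.
  S^{-1} = (1/det) · [[d, -b], [-b, a]] = [[0.4735, -0.1393],
 [-0.1393, 0.188]].

Step 4 — quadratic form (x̄ - mu_0)^T · S^{-1} · (x̄ - mu_0):
  S^{-1} · (x̄ - mu_0) = (1.3231, -0.5362),
  (x̄ - mu_0)^T · [...] = (2.5)·(1.3231) + (-1)·(-0.5362) = 3.844.

Step 5 — scale by n: T² = 6 · 3.844 = 23.0641.

T² ≈ 23.0641


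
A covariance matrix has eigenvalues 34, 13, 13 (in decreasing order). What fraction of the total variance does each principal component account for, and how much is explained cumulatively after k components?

Step 1 — total variance = trace(Sigma) = Σ λ_i = 34 + 13 + 13 = 60.

Step 2 — fraction explained by component i = λ_i / Σ λ:
  PC1: 34/60 = 0.5667
  PC2: 13/60 = 0.2167
  PC3: 13/60 = 0.2167

Step 3 — cumulative fraction after k components = (λ_1 + ... + λ_k) / Σ λ:
  k = 1: 34/60 = 0.5667
  k = 2: (34 + 13)/60 = 47/60 = 0.7833
  k = 3: (34 + 13 + 13)/60 = 60/60 = 1

Summary (fraction, with percent):

explained: PC1 0.5667 (56.67%), PC2 0.2167 (21.67%), PC3 0.2167 (21.67%);  cumulative: 0.5667, 0.7833, 1


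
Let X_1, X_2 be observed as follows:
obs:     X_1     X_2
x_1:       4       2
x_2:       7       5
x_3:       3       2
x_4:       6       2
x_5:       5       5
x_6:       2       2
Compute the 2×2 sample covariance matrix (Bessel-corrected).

Step 1 — column means:
  mean(X_1) = (4 + 7 + 3 + 6 + 5 + 2) / 6 = 27/6 = 4.5
  mean(X_2) = (2 + 5 + 2 + 2 + 5 + 2) / 6 = 18/6 = 3

Step 2 — sample covariance S[i,j] = (1/(n-1)) · Σ_k (x_{k,i} - mean_i) · (x_{k,j} - mean_j), with n-1 = 5.
  S[X_1,X_1] = ((-0.5)·(-0.5) + (2.5)·(2.5) + (-1.5)·(-1.5) + (1.5)·(1.5) + (0.5)·(0.5) + (-2.5)·(-2.5)) / 5 = 17.5/5 = 3.5
  S[X_1,X_2] = ((-0.5)·(-1) + (2.5)·(2) + (-1.5)·(-1) + (1.5)·(-1) + (0.5)·(2) + (-2.5)·(-1)) / 5 = 9/5 = 1.8
  S[X_2,X_2] = ((-1)·(-1) + (2)·(2) + (-1)·(-1) + (-1)·(-1) + (2)·(2) + (-1)·(-1)) / 5 = 12/5 = 2.4

S is symmetric (S[j,i] = S[i,j]). Assembling:

S = [[3.5, 1.8],
 [1.8, 2.4]]


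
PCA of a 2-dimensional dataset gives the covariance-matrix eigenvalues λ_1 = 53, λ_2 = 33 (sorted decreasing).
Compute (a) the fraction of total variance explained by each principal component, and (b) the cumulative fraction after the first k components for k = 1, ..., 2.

Step 1 — total variance = trace(Sigma) = Σ λ_i = 53 + 33 = 86.

Step 2 — fraction explained by component i = λ_i / Σ λ:
  PC1: 53/86 = 0.6163
  PC2: 33/86 = 0.3837

Step 3 — cumulative fraction after k components = (λ_1 + ... + λ_k) / Σ λ:
  k = 1: 53/86 = 0.6163
  k = 2: (53 + 33)/86 = 86/86 = 1

Summary (fraction, with percent):

explained: PC1 0.6163 (61.63%), PC2 0.3837 (38.37%);  cumulative: 0.6163, 1


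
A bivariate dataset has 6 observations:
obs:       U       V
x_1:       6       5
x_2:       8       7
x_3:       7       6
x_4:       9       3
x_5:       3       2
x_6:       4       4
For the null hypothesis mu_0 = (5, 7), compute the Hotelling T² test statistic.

Step 1 — sample mean vector:
  mean(U) = (6 + 8 + 7 + 9 + 3 + 4) / 6 = 37/6 = 6.1667
  mean(V) = (5 + 7 + 6 + 3 + 2 + 4) / 6 = 27/6 = 4.5
  x̄ = (6.1667, 4.5),  deviation x̄ - mu_0 = (6.1667, 4.5) - (5, 7) = (1.1667, -2.5).

Step 2 — sample covariance matrix, S[i,j] = (1/(n-1)) · Σ_k (x_{k,i} - mean_i) · (x_{k,j} - mean_j), divisor n-1 = 5:
  S[U,U] = ((-0.1667)·(-0.1667) + (1.8333)·(1.8333) + (0.8333)·(0.8333) + (2.8333)·(2.8333) + (-3.1667)·(-3.1667) + (-2.1667)·(-2.1667)) / 5 = 26.8333/5 = 5.3667
  S[U,V] = ((-0.1667)·(0.5) + (1.8333)·(2.5) + (0.8333)·(1.5) + (2.8333)·(-1.5) + (-3.1667)·(-2.5) + (-2.1667)·(-0.5)) / 5 = 10.5/5 = 2.1
  S[V,V] = ((0.5)·(0.5) + (2.5)·(2.5) + (1.5)·(1.5) + (-1.5)·(-1.5) + (-2.5)·(-2.5) + (-0.5)·(-0.5)) / 5 = 17.5/5 = 3.5
  S = [[5.3667, 2.1],
 [2.1, 3.5]].

Step 3 — invert S. det(S) = 5.3667·3.5 - (2.1)² = 14.3733.
  S^{-1} = (1/det) · [[d, -b], [-b, a]] = [[0.2435, -0.1461],
 [-0.1461, 0.3734]].

Step 4 — quadratic form (x̄ - mu_0)^T · S^{-1} · (x̄ - mu_0):
  S^{-1} · (x̄ - mu_0) = (0.6494, -1.1039),
  (x̄ - mu_0)^T · [...] = (1.1667)·(0.6494) + (-2.5)·(-1.1039) = 3.5173.

Step 5 — scale by n: T² = 6 · 3.5173 = 21.1039.

T² ≈ 21.1039


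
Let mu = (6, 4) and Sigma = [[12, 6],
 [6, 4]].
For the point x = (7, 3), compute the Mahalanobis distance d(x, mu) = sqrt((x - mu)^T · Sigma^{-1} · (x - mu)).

Step 1 — centre the observation: (x - mu) = (1, -1).

Step 2 — invert Sigma. det(Sigma) = 12·4 - (6)² = 12.
  Sigma^{-1} = (1/det) · [[d, -b], [-b, a]] = [[0.3333, -0.5],
 [-0.5, 1]].

Step 3 — form the quadratic (x - mu)^T · Sigma^{-1} · (x - mu):
  Sigma^{-1} · (x - mu) = (0.8333, -1.5).
  (x - mu)^T · [Sigma^{-1} · (x - mu)] = (1)·(0.8333) + (-1)·(-1.5) = 2.3333.

Step 4 — take square root: d = √(2.3333) ≈ 1.5275.

d(x, mu) = √(2.3333) ≈ 1.5275


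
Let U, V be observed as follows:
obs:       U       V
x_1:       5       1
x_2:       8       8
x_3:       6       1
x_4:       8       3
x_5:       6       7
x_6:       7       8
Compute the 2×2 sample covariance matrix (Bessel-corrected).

Step 1 — column means:
  mean(U) = (5 + 8 + 6 + 8 + 6 + 7) / 6 = 40/6 = 6.6667
  mean(V) = (1 + 8 + 1 + 3 + 7 + 8) / 6 = 28/6 = 4.6667

Step 2 — sample covariance S[i,j] = (1/(n-1)) · Σ_k (x_{k,i} - mean_i) · (x_{k,j} - mean_j), with n-1 = 5.
  S[U,U] = ((-1.6667)·(-1.6667) + (1.3333)·(1.3333) + (-0.6667)·(-0.6667) + (1.3333)·(1.3333) + (-0.6667)·(-0.6667) + (0.3333)·(0.3333)) / 5 = 7.3333/5 = 1.4667
  S[U,V] = ((-1.6667)·(-3.6667) + (1.3333)·(3.3333) + (-0.6667)·(-3.6667) + (1.3333)·(-1.6667) + (-0.6667)·(2.3333) + (0.3333)·(3.3333)) / 5 = 10.3333/5 = 2.0667
  S[V,V] = ((-3.6667)·(-3.6667) + (3.3333)·(3.3333) + (-3.6667)·(-3.6667) + (-1.6667)·(-1.6667) + (2.3333)·(2.3333) + (3.3333)·(3.3333)) / 5 = 57.3333/5 = 11.4667

S is symmetric (S[j,i] = S[i,j]). Assembling:

S = [[1.4667, 2.0667],
 [2.0667, 11.4667]]


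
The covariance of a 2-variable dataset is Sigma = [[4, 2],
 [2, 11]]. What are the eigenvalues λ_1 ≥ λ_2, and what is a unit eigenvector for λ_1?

Step 1 — characteristic polynomial of 2×2 Sigma:
  det(Sigma - λI) = λ² - trace · λ + det = 0.
  trace = 4 + 11 = 15, det = 4·11 - (2)² = 40.
Step 2 — discriminant:
  Δ = trace² - 4·det = 225 - 160 = 65.
Step 3 — eigenvalues:
  λ = (trace ± √Δ)/2 = (15 ± 8.0623)/2,
  λ_1 = 11.5311,  λ_2 = 3.4689.

Step 4 — unit eigenvector for λ_1: solve (Sigma - λ_1 I)v = 0. First row:
  (4 - 11.5311)·v_x + (2)·v_y = 0, i.e. (-7.5311)·v_x + (2)·v_y = 0,
  so v ∝ (b, λ_1 - a) = (2, 7.5311) = u.
  ||u|| = √((2)² + (7.5311)²) = √(60.7179) ≈ 7.7922,
  v_1 = u/||u|| ≈ (0.2567, 0.9665) (||v_1|| = 1).

λ_1 = 11.5311,  λ_2 = 3.4689;  v_1 ≈ (0.2567, 0.9665)


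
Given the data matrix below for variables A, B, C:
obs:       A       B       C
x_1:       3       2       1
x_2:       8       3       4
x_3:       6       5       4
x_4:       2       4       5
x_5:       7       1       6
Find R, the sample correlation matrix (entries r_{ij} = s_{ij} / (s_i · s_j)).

Step 1 — column means:
  mean(A) = (3 + 8 + 6 + 2 + 7) / 5 = 26/5 = 5.2
  mean(B) = (2 + 3 + 5 + 4 + 1) / 5 = 15/5 = 3
  mean(C) = (1 + 4 + 4 + 5 + 6) / 5 = 20/5 = 4

Step 2 — sample variances and covariances s[i,j] = (1/(n-1)) · Σ_k (x_{k,i} - mean_i) · (x_{k,j} - mean_j), with n-1 = 4:
  s[A,A] = ((-2.2)·(-2.2) + (2.8)·(2.8) + (0.8)·(0.8) + (-3.2)·(-3.2) + (1.8)·(1.8)) / 4 = 26.8/4 = 6.7
  s[A,B] = ((-2.2)·(-1) + (2.8)·(0) + (0.8)·(2) + (-3.2)·(1) + (1.8)·(-2)) / 4 = -3/4 = -0.75
  s[A,C] = ((-2.2)·(-3) + (2.8)·(0) + (0.8)·(0) + (-3.2)·(1) + (1.8)·(2)) / 4 = 7/4 = 1.75
  s[B,B] = ((-1)·(-1) + (0)·(0) + (2)·(2) + (1)·(1) + (-2)·(-2)) / 4 = 10/4 = 2.5
  s[B,C] = ((-1)·(-3) + (0)·(0) + (2)·(0) + (1)·(1) + (-2)·(2)) / 4 = 0/4 = 0
  s[C,C] = ((-3)·(-3) + (0)·(0) + (0)·(0) + (1)·(1) + (2)·(2)) / 4 = 14/4 = 3.5
  Sample standard deviations s_i = √(s[i,i]):
  s(A) = √(6.7) = 2.5884
  s(B) = √(2.5) = 1.5811
  s(C) = √(3.5) = 1.8708

Step 3 — r_{ij} = s_{ij} / (s_i · s_j):
  r[A,A] = 1 (diagonal).
  r[A,B] = -0.75 / (2.5884 · 1.5811) = -0.75 / 4.0927 = -0.1833
  r[A,C] = 1.75 / (2.5884 · 1.8708) = 1.75 / 4.8425 = 0.3614
  r[B,B] = 1 (diagonal).
  r[B,C] = 0 / (1.5811 · 1.8708) = 0 / 2.958 = 0
  r[C,C] = 1 (diagonal).

R is symmetric with unit diagonal. Assembling:

R = [[1, -0.1833, 0.3614],
 [-0.1833, 1, 0],
 [0.3614, 0, 1]]


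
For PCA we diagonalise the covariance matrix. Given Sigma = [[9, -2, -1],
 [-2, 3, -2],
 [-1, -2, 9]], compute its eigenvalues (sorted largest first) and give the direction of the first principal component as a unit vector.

Step 1 — characteristic polynomial p(λ) = det(λI - Sigma) = λ³ - tr·λ² + c_1·λ - det, where tr = trace, c_1 = sum of the principal 2×2 minors, det = det(Sigma):
  tr = 9 + 3 + 9 = 21,
  c_1 = (9·3 - (-2)²) + (9·9 - (-1)²) + (3·9 - (-2)²) = 23 + 80 + 23 = 126,
  det = 9·(3·9 - (-2)²) - (-2)·((-2)·9 - (-2)·(-1)) + (-1)·((-2)·(-2) - 3·(-1)) = 9·(23) - (-2)·(-20) + (-1)·(7) = 160.
  So p(λ) = λ³ - 21λ² + 126λ - 160.
Step 2 — look for an integer root (rational root theorem: any rational root is an integer divisor of 160). Testing λ = 10:
  p(10) = 1000 - 2100 + 1260 - 160 = 0  ✓
  Dividing out (λ - 10): p(λ) = (λ - 10)(λ² - 11λ + 16).
Step 3 — remaining eigenvalues from the quadratic λ² - 11λ + 16 = 0:
  Δ = 11² - 4·16 = 121 - 64 = 57,  λ = (11 ± √57)/2 = (11 ± 7.5498)/2 ≈ 9.2749 or 1.7251.
  Sorted: λ_1 = 10,  λ_2 = 9.2749,  λ_3 = 1.7251  (check: sum = 21 = tr ✓).

Step 4 — unit eigenvector for λ_1 = 10: v spans the null space of (Sigma - λ_1 I), whose rows are
  r_1 = (-1, -2, -1),  r_2 = (-2, -7, -2),  r_3 = (-1, -2, -1).
  v is orthogonal to every row, so take v ∝ r_1 × r_2 = ((-2)·(-2) - (-1)·(-7), (-1)·(-2) - (-1)·(-2), (-1)·(-7) - (-2)·(-2)) = (-3, 0, 3).
  Rescale (divide by 3; multiply by -1 so the first nonzero entry is positive): u = (1, 0, -1).
  ||u|| = √((1)² + (0)² + (-1)²) = √(2) ≈ 1.4142,  v_1 = u/||u|| ≈ (0.7071, 0, -0.7071) (||v_1|| = 1).

λ_1 = 10,  λ_2 = 9.2749,  λ_3 = 1.7251;  v_1 ≈ (0.7071, 0, -0.7071)


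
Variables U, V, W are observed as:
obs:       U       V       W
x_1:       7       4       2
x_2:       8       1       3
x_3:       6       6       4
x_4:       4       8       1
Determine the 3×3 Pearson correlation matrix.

Step 1 — column means:
  mean(U) = (7 + 8 + 6 + 4) / 4 = 25/4 = 6.25
  mean(V) = (4 + 1 + 6 + 8) / 4 = 19/4 = 4.75
  mean(W) = (2 + 3 + 4 + 1) / 4 = 10/4 = 2.5

Step 2 — sample variances and covariances s[i,j] = (1/(n-1)) · Σ_k (x_{k,i} - mean_i) · (x_{k,j} - mean_j), with n-1 = 3:
  s[U,U] = ((0.75)·(0.75) + (1.75)·(1.75) + (-0.25)·(-0.25) + (-2.25)·(-2.25)) / 3 = 8.75/3 = 2.9167
  s[U,V] = ((0.75)·(-0.75) + (1.75)·(-3.75) + (-0.25)·(1.25) + (-2.25)·(3.25)) / 3 = -14.75/3 = -4.9167
  s[U,W] = ((0.75)·(-0.5) + (1.75)·(0.5) + (-0.25)·(1.5) + (-2.25)·(-1.5)) / 3 = 3.5/3 = 1.1667
  s[V,V] = ((-0.75)·(-0.75) + (-3.75)·(-3.75) + (1.25)·(1.25) + (3.25)·(3.25)) / 3 = 26.75/3 = 8.9167
  s[V,W] = ((-0.75)·(-0.5) + (-3.75)·(0.5) + (1.25)·(1.5) + (3.25)·(-1.5)) / 3 = -4.5/3 = -1.5
  s[W,W] = ((-0.5)·(-0.5) + (0.5)·(0.5) + (1.5)·(1.5) + (-1.5)·(-1.5)) / 3 = 5/3 = 1.6667
  Sample standard deviations s_i = √(s[i,i]):
  s(U) = √(2.9167) = 1.7078
  s(V) = √(8.9167) = 2.9861
  s(W) = √(1.6667) = 1.291

Step 3 — r_{ij} = s_{ij} / (s_i · s_j):
  r[U,U] = 1 (diagonal).
  r[U,V] = -4.9167 / (1.7078 · 2.9861) = -4.9167 / 5.0997 = -0.9641
  r[U,W] = 1.1667 / (1.7078 · 1.291) = 1.1667 / 2.2048 = 0.5292
  r[V,V] = 1 (diagonal).
  r[V,W] = -1.5 / (2.9861 · 1.291) = -1.5 / 3.855 = -0.3891
  r[W,W] = 1 (diagonal).

R is symmetric with unit diagonal. Assembling:

R = [[1, -0.9641, 0.5292],
 [-0.9641, 1, -0.3891],
 [0.5292, -0.3891, 1]]


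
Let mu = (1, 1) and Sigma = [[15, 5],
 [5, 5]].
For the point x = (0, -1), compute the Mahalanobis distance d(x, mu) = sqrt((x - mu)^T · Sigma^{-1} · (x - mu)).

Step 1 — centre the observation: (x - mu) = (-1, -2).

Step 2 — invert Sigma. det(Sigma) = 15·5 - (5)² = 50.
  Sigma^{-1} = (1/det) · [[d, -b], [-b, a]] = [[0.1, -0.1],
 [-0.1, 0.3]].

Step 3 — form the quadratic (x - mu)^T · Sigma^{-1} · (x - mu):
  Sigma^{-1} · (x - mu) = (0.1, -0.5).
  (x - mu)^T · [Sigma^{-1} · (x - mu)] = (-1)·(0.1) + (-2)·(-0.5) = 0.9.

Step 4 — take square root: d = √(0.9) ≈ 0.9487.

d(x, mu) = √(0.9) ≈ 0.9487


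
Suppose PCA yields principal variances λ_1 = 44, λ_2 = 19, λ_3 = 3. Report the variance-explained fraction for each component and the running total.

Step 1 — total variance = trace(Sigma) = Σ λ_i = 44 + 19 + 3 = 66.

Step 2 — fraction explained by component i = λ_i / Σ λ:
  PC1: 44/66 = 0.6667
  PC2: 19/66 = 0.2879
  PC3: 3/66 = 0.0455

Step 3 — cumulative fraction after k components = (λ_1 + ... + λ_k) / Σ λ:
  k = 1: 44/66 = 0.6667
  k = 2: (44 + 19)/66 = 63/66 = 0.9545
  k = 3: (44 + 19 + 3)/66 = 66/66 = 1

Summary (fraction, with percent):

explained: PC1 0.6667 (66.67%), PC2 0.2879 (28.79%), PC3 0.0455 (4.55%);  cumulative: 0.6667, 0.9545, 1


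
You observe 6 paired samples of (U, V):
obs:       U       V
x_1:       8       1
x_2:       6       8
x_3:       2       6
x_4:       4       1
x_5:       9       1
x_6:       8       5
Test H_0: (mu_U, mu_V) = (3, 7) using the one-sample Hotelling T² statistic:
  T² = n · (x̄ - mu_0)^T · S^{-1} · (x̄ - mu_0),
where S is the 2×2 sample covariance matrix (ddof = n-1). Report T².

Step 1 — sample mean vector:
  mean(U) = (8 + 6 + 2 + 4 + 9 + 8) / 6 = 37/6 = 6.1667
  mean(V) = (1 + 8 + 6 + 1 + 1 + 5) / 6 = 22/6 = 3.6667
  x̄ = (6.1667, 3.6667),  deviation x̄ - mu_0 = (6.1667, 3.6667) - (3, 7) = (3.1667, -3.3333).

Step 2 — sample covariance matrix, S[i,j] = (1/(n-1)) · Σ_k (x_{k,i} - mean_i) · (x_{k,j} - mean_j), divisor n-1 = 5:
  S[U,U] = ((1.8333)·(1.8333) + (-0.1667)·(-0.1667) + (-4.1667)·(-4.1667) + (-2.1667)·(-2.1667) + (2.8333)·(2.8333) + (1.8333)·(1.8333)) / 5 = 36.8333/5 = 7.3667
  S[U,V] = ((1.8333)·(-2.6667) + (-0.1667)·(4.3333) + (-4.1667)·(2.3333) + (-2.1667)·(-2.6667) + (2.8333)·(-2.6667) + (1.8333)·(1.3333)) / 5 = -14.6667/5 = -2.9333
  S[V,V] = ((-2.6667)·(-2.6667) + (4.3333)·(4.3333) + (2.3333)·(2.3333) + (-2.6667)·(-2.6667) + (-2.6667)·(-2.6667) + (1.3333)·(1.3333)) / 5 = 47.3333/5 = 9.4667
  S = [[7.3667, -2.9333],
 [-2.9333, 9.4667]].

Step 3 — invert S. det(S) = 7.3667·9.4667 - (-2.9333)² = 61.1333.
  S^{-1} = (1/det) · [[d, -b], [-b, a]] = [[0.1549, 0.048],
 [0.048, 0.1205]].

Step 4 — quadratic form (x̄ - mu_0)^T · S^{-1} · (x̄ - mu_0):
  S^{-1} · (x̄ - mu_0) = (0.3304, -0.2497),
  (x̄ - mu_0)^T · [...] = (3.1667)·(0.3304) + (-3.3333)·(-0.2497) = 1.8788.

Step 5 — scale by n: T² = 6 · 1.8788 = 11.2726.

T² ≈ 11.2726


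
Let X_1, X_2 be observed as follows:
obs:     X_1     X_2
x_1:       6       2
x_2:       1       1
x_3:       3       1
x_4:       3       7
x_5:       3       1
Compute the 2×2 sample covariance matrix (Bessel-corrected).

Step 1 — column means:
  mean(X_1) = (6 + 1 + 3 + 3 + 3) / 5 = 16/5 = 3.2
  mean(X_2) = (2 + 1 + 1 + 7 + 1) / 5 = 12/5 = 2.4

Step 2 — sample covariance S[i,j] = (1/(n-1)) · Σ_k (x_{k,i} - mean_i) · (x_{k,j} - mean_j), with n-1 = 4.
  S[X_1,X_1] = ((2.8)·(2.8) + (-2.2)·(-2.2) + (-0.2)·(-0.2) + (-0.2)·(-0.2) + (-0.2)·(-0.2)) / 4 = 12.8/4 = 3.2
  S[X_1,X_2] = ((2.8)·(-0.4) + (-2.2)·(-1.4) + (-0.2)·(-1.4) + (-0.2)·(4.6) + (-0.2)·(-1.4)) / 4 = 1.6/4 = 0.4
  S[X_2,X_2] = ((-0.4)·(-0.4) + (-1.4)·(-1.4) + (-1.4)·(-1.4) + (4.6)·(4.6) + (-1.4)·(-1.4)) / 4 = 27.2/4 = 6.8

S is symmetric (S[j,i] = S[i,j]). Assembling:

S = [[3.2, 0.4],
 [0.4, 6.8]]


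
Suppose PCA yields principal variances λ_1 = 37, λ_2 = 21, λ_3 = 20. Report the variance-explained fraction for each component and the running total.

Step 1 — total variance = trace(Sigma) = Σ λ_i = 37 + 21 + 20 = 78.

Step 2 — fraction explained by component i = λ_i / Σ λ:
  PC1: 37/78 = 0.4744
  PC2: 21/78 = 0.2692
  PC3: 20/78 = 0.2564

Step 3 — cumulative fraction after k components = (λ_1 + ... + λ_k) / Σ λ:
  k = 1: 37/78 = 0.4744
  k = 2: (37 + 21)/78 = 58/78 = 0.7436
  k = 3: (37 + 21 + 20)/78 = 78/78 = 1

Summary (fraction, with percent):

explained: PC1 0.4744 (47.44%), PC2 0.2692 (26.92%), PC3 0.2564 (25.64%);  cumulative: 0.4744, 0.7436, 1


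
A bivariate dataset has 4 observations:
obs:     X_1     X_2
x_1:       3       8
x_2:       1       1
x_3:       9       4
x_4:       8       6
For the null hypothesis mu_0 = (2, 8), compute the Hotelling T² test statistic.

Step 1 — sample mean vector:
  mean(X_1) = (3 + 1 + 9 + 8) / 4 = 21/4 = 5.25
  mean(X_2) = (8 + 1 + 4 + 6) / 4 = 19/4 = 4.75
  x̄ = (5.25, 4.75),  deviation x̄ - mu_0 = (5.25, 4.75) - (2, 8) = (3.25, -3.25).

Step 2 — sample covariance matrix, S[i,j] = (1/(n-1)) · Σ_k (x_{k,i} - mean_i) · (x_{k,j} - mean_j), divisor n-1 = 3:
  S[X_1,X_1] = ((-2.25)·(-2.25) + (-4.25)·(-4.25) + (3.75)·(3.75) + (2.75)·(2.75)) / 3 = 44.75/3 = 14.9167
  S[X_1,X_2] = ((-2.25)·(3.25) + (-4.25)·(-3.75) + (3.75)·(-0.75) + (2.75)·(1.25)) / 3 = 9.25/3 = 3.0833
  S[X_2,X_2] = ((3.25)·(3.25) + (-3.75)·(-3.75) + (-0.75)·(-0.75) + (1.25)·(1.25)) / 3 = 26.75/3 = 8.9167
  S = [[14.9167, 3.0833],
 [3.0833, 8.9167]].

Step 3 — invert S. det(S) = 14.9167·8.9167 - (3.0833)² = 123.5.
  S^{-1} = (1/det) · [[d, -b], [-b, a]] = [[0.0722, -0.025],
 [-0.025, 0.1208]].

Step 4 — quadratic form (x̄ - mu_0)^T · S^{-1} · (x̄ - mu_0):
  S^{-1} · (x̄ - mu_0) = (0.3158, -0.4737),
  (x̄ - mu_0)^T · [...] = (3.25)·(0.3158) + (-3.25)·(-0.4737) = 2.5658.

Step 5 — scale by n: T² = 4 · 2.5658 = 10.2632.

T² ≈ 10.2632


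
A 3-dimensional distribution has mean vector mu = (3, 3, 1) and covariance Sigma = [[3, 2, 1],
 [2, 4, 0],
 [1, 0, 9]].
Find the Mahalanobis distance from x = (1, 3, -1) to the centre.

Step 1 — centre the observation: (x - mu) = (-2, 0, -2).

Step 2 — invert Sigma (cofactor / det for 3×3, or solve directly):
  Sigma^{-1} = [[0.5294, -0.2647, -0.0588],
 [-0.2647, 0.3824, 0.0294],
 [-0.0588, 0.0294, 0.1176]].

Step 3 — form the quadratic (x - mu)^T · Sigma^{-1} · (x - mu):
  Sigma^{-1} · (x - mu) = (-0.9412, 0.4706, -0.1176).
  (x - mu)^T · [Sigma^{-1} · (x - mu)] = (-2)·(-0.9412) + (0)·(0.4706) + (-2)·(-0.1176) = 2.1176.

Step 4 — take square root: d = √(2.1176) ≈ 1.4552.

d(x, mu) = √(2.1176) ≈ 1.4552


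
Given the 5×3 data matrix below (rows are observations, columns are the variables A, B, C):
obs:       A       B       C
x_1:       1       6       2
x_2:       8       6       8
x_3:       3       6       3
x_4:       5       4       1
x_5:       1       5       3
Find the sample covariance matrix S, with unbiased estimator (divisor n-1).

Step 1 — column means:
  mean(A) = (1 + 8 + 3 + 5 + 1) / 5 = 18/5 = 3.6
  mean(B) = (6 + 6 + 6 + 4 + 5) / 5 = 27/5 = 5.4
  mean(C) = (2 + 8 + 3 + 1 + 3) / 5 = 17/5 = 3.4

Step 2 — sample covariance S[i,j] = (1/(n-1)) · Σ_k (x_{k,i} - mean_i) · (x_{k,j} - mean_j), with n-1 = 4.
  S[A,A] = ((-2.6)·(-2.6) + (4.4)·(4.4) + (-0.6)·(-0.6) + (1.4)·(1.4) + (-2.6)·(-2.6)) / 4 = 35.2/4 = 8.8
  S[A,B] = ((-2.6)·(0.6) + (4.4)·(0.6) + (-0.6)·(0.6) + (1.4)·(-1.4) + (-2.6)·(-0.4)) / 4 = -0.2/4 = -0.05
  S[A,C] = ((-2.6)·(-1.4) + (4.4)·(4.6) + (-0.6)·(-0.4) + (1.4)·(-2.4) + (-2.6)·(-0.4)) / 4 = 21.8/4 = 5.45
  S[B,B] = ((0.6)·(0.6) + (0.6)·(0.6) + (0.6)·(0.6) + (-1.4)·(-1.4) + (-0.4)·(-0.4)) / 4 = 3.2/4 = 0.8
  S[B,C] = ((0.6)·(-1.4) + (0.6)·(4.6) + (0.6)·(-0.4) + (-1.4)·(-2.4) + (-0.4)·(-0.4)) / 4 = 5.2/4 = 1.3
  S[C,C] = ((-1.4)·(-1.4) + (4.6)·(4.6) + (-0.4)·(-0.4) + (-2.4)·(-2.4) + (-0.4)·(-0.4)) / 4 = 29.2/4 = 7.3

S is symmetric (S[j,i] = S[i,j]). Assembling:

S = [[8.8, -0.05, 5.45],
 [-0.05, 0.8, 1.3],
 [5.45, 1.3, 7.3]]


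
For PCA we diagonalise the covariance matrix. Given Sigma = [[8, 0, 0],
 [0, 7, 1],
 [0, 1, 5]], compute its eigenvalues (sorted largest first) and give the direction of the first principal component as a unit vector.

Step 1 — characteristic polynomial p(λ) = det(λI - Sigma) = λ³ - tr·λ² + c_1·λ - det, where tr = trace, c_1 = sum of the principal 2×2 minors, det = det(Sigma):
  tr = 8 + 7 + 5 = 20,
  c_1 = (8·7 - (0)²) + (8·5 - (0)²) + (7·5 - (1)²) = 56 + 40 + 34 = 130,
  det = 8·(7·5 - (1)²) - (0)·((0)·5 - (1)·(0)) + (0)·((0)·(1) - 7·(0)) = 8·(34) - (0)·(0) + (0)·(0) = 272.
  So p(λ) = λ³ - 20λ² + 130λ - 272.
Step 2 — look for an integer root (rational root theorem: any rational root is an integer divisor of 272). Testing λ = 8:
  p(8) = 512 - 1280 + 1040 - 272 = 0  ✓
  Dividing out (λ - 8): p(λ) = (λ - 8)(λ² - 12λ + 34).
Step 3 — remaining eigenvalues from the quadratic λ² - 12λ + 34 = 0:
  Δ = 12² - 4·34 = 144 - 136 = 8,  λ = (12 ± √8)/2 = (12 ± 2.8284)/2 ≈ 7.4142 or 4.5858.
  Sorted: λ_1 = 8,  λ_2 = 7.4142,  λ_3 = 4.5858  (check: sum = 20 = tr ✓).

Step 4 — unit eigenvector for λ_1 = 8: v spans the null space of (Sigma - λ_1 I), whose rows are
  r_1 = (0, 0, 0),  r_2 = (0, -1, 1),  r_3 = (0, 1, -3).
  v is orthogonal to every row, so take v ∝ r_2 × r_3 = ((-1)·(-3) - (1)·(1), (1)·(0) - (0)·(-3), (0)·(1) - (-1)·(0)) = (2, 0, 0).
  Rescale (divide by 2): u = (1, 0, 0).
  ||u|| = √((1)² + (0)² + (0)²) = √(1) = 1,  v_1 = u/||u|| ≈ (1, 0, 0) (||v_1|| = 1).

λ_1 = 8,  λ_2 = 7.4142,  λ_3 = 4.5858;  v_1 ≈ (1, 0, 0)


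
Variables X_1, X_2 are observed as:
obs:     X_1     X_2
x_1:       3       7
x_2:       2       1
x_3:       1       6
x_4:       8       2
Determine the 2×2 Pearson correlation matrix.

Step 1 — column means:
  mean(X_1) = (3 + 2 + 1 + 8) / 4 = 14/4 = 3.5
  mean(X_2) = (7 + 1 + 6 + 2) / 4 = 16/4 = 4

Step 2 — sample variances and covariances s[i,j] = (1/(n-1)) · Σ_k (x_{k,i} - mean_i) · (x_{k,j} - mean_j), with n-1 = 3:
  s[X_1,X_1] = ((-0.5)·(-0.5) + (-1.5)·(-1.5) + (-2.5)·(-2.5) + (4.5)·(4.5)) / 3 = 29/3 = 9.6667
  s[X_1,X_2] = ((-0.5)·(3) + (-1.5)·(-3) + (-2.5)·(2) + (4.5)·(-2)) / 3 = -11/3 = -3.6667
  s[X_2,X_2] = ((3)·(3) + (-3)·(-3) + (2)·(2) + (-2)·(-2)) / 3 = 26/3 = 8.6667
  Sample standard deviations s_i = √(s[i,i]):
  s(X_1) = √(9.6667) = 3.1091
  s(X_2) = √(8.6667) = 2.9439

Step 3 — r_{ij} = s_{ij} / (s_i · s_j):
  r[X_1,X_1] = 1 (diagonal).
  r[X_1,X_2] = -3.6667 / (3.1091 · 2.9439) = -3.6667 / 9.153 = -0.4006
  r[X_2,X_2] = 1 (diagonal).

R is symmetric with unit diagonal. Assembling:

R = [[1, -0.4006],
 [-0.4006, 1]]


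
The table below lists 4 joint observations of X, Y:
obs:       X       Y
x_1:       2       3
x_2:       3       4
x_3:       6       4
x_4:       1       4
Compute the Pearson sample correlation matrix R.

Step 1 — column means:
  mean(X) = (2 + 3 + 6 + 1) / 4 = 12/4 = 3
  mean(Y) = (3 + 4 + 4 + 4) / 4 = 15/4 = 3.75

Step 2 — sample variances and covariances s[i,j] = (1/(n-1)) · Σ_k (x_{k,i} - mean_i) · (x_{k,j} - mean_j), with n-1 = 3:
  s[X,X] = ((-1)·(-1) + (0)·(0) + (3)·(3) + (-2)·(-2)) / 3 = 14/3 = 4.6667
  s[X,Y] = ((-1)·(-0.75) + (0)·(0.25) + (3)·(0.25) + (-2)·(0.25)) / 3 = 1/3 = 0.3333
  s[Y,Y] = ((-0.75)·(-0.75) + (0.25)·(0.25) + (0.25)·(0.25) + (0.25)·(0.25)) / 3 = 0.75/3 = 0.25
  Sample standard deviations s_i = √(s[i,i]):
  s(X) = √(4.6667) = 2.1602
  s(Y) = √(0.25) = 0.5

Step 3 — r_{ij} = s_{ij} / (s_i · s_j):
  r[X,X] = 1 (diagonal).
  r[X,Y] = 0.3333 / (2.1602 · 0.5) = 0.3333 / 1.0801 = 0.3086
  r[Y,Y] = 1 (diagonal).

R is symmetric with unit diagonal. Assembling:

R = [[1, 0.3086],
 [0.3086, 1]]


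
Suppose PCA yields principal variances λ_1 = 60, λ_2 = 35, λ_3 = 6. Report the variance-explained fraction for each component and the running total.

Step 1 — total variance = trace(Sigma) = Σ λ_i = 60 + 35 + 6 = 101.

Step 2 — fraction explained by component i = λ_i / Σ λ:
  PC1: 60/101 = 0.5941
  PC2: 35/101 = 0.3465
  PC3: 6/101 = 0.0594

Step 3 — cumulative fraction after k components = (λ_1 + ... + λ_k) / Σ λ:
  k = 1: 60/101 = 0.5941
  k = 2: (60 + 35)/101 = 95/101 = 0.9406
  k = 3: (60 + 35 + 6)/101 = 101/101 = 1

Summary (fraction, with percent):

explained: PC1 0.5941 (59.41%), PC2 0.3465 (34.65%), PC3 0.0594 (5.94%);  cumulative: 0.5941, 0.9406, 1


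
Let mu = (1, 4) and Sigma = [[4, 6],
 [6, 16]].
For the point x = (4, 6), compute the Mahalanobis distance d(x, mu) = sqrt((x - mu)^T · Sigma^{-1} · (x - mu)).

Step 1 — centre the observation: (x - mu) = (3, 2).

Step 2 — invert Sigma. det(Sigma) = 4·16 - (6)² = 28.
  Sigma^{-1} = (1/det) · [[d, -b], [-b, a]] = [[0.5714, -0.2143],
 [-0.2143, 0.1429]].

Step 3 — form the quadratic (x - mu)^T · Sigma^{-1} · (x - mu):
  Sigma^{-1} · (x - mu) = (1.2857, -0.3571).
  (x - mu)^T · [Sigma^{-1} · (x - mu)] = (3)·(1.2857) + (2)·(-0.3571) = 3.1429.

Step 4 — take square root: d = √(3.1429) ≈ 1.7728.

d(x, mu) = √(3.1429) ≈ 1.7728


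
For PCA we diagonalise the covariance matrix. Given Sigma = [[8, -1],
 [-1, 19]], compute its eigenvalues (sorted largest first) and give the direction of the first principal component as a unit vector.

Step 1 — characteristic polynomial of 2×2 Sigma:
  det(Sigma - λI) = λ² - trace · λ + det = 0.
  trace = 8 + 19 = 27, det = 8·19 - (-1)² = 151.
Step 2 — discriminant:
  Δ = trace² - 4·det = 729 - 604 = 125.
Step 3 — eigenvalues:
  λ = (trace ± √Δ)/2 = (27 ± 11.1803)/2,
  λ_1 = 19.0902,  λ_2 = 7.9098.

Step 4 — unit eigenvector for λ_1: solve (Sigma - λ_1 I)v = 0. First row:
  (8 - 19.0902)·v_x + (-1)·v_y = 0, i.e. (-11.0902)·v_x + (-1)·v_y = 0,
  so v ∝ (b, λ_1 - a) = (-1, 11.0902); multiply by -1 so the first entry is positive: u = (1, -11.0902).
  ||u|| = √((1)² + (-11.0902)²) = √(123.9919) ≈ 11.1352,
  v_1 = u/||u|| ≈ (0.0898, -0.996) (||v_1|| = 1).

λ_1 = 19.0902,  λ_2 = 7.9098;  v_1 ≈ (0.0898, -0.996)


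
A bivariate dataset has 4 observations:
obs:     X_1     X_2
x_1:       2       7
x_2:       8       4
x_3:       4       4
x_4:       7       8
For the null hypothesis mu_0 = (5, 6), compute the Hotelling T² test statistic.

Step 1 — sample mean vector:
  mean(X_1) = (2 + 8 + 4 + 7) / 4 = 21/4 = 5.25
  mean(X_2) = (7 + 4 + 4 + 8) / 4 = 23/4 = 5.75
  x̄ = (5.25, 5.75),  deviation x̄ - mu_0 = (5.25, 5.75) - (5, 6) = (0.25, -0.25).

Step 2 — sample covariance matrix, S[i,j] = (1/(n-1)) · Σ_k (x_{k,i} - mean_i) · (x_{k,j} - mean_j), divisor n-1 = 3:
  S[X_1,X_1] = ((-3.25)·(-3.25) + (2.75)·(2.75) + (-1.25)·(-1.25) + (1.75)·(1.75)) / 3 = 22.75/3 = 7.5833
  S[X_1,X_2] = ((-3.25)·(1.25) + (2.75)·(-1.75) + (-1.25)·(-1.75) + (1.75)·(2.25)) / 3 = -2.75/3 = -0.9167
  S[X_2,X_2] = ((1.25)·(1.25) + (-1.75)·(-1.75) + (-1.75)·(-1.75) + (2.25)·(2.25)) / 3 = 12.75/3 = 4.25
  S = [[7.5833, -0.9167],
 [-0.9167, 4.25]].

Step 3 — invert S. det(S) = 7.5833·4.25 - (-0.9167)² = 31.3889.
  S^{-1} = (1/det) · [[d, -b], [-b, a]] = [[0.1354, 0.0292],
 [0.0292, 0.2416]].

Step 4 — quadratic form (x̄ - mu_0)^T · S^{-1} · (x̄ - mu_0):
  S^{-1} · (x̄ - mu_0) = (0.0265, -0.0531),
  (x̄ - mu_0)^T · [...] = (0.25)·(0.0265) + (-0.25)·(-0.0531) = 0.0199.

Step 5 — scale by n: T² = 4 · 0.0199 = 0.0796.

T² ≈ 0.0796


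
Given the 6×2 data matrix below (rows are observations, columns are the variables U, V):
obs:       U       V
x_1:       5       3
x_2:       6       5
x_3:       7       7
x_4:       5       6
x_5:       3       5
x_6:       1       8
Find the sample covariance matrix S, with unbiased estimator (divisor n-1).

Step 1 — column means:
  mean(U) = (5 + 6 + 7 + 5 + 3 + 1) / 6 = 27/6 = 4.5
  mean(V) = (3 + 5 + 7 + 6 + 5 + 8) / 6 = 34/6 = 5.6667

Step 2 — sample covariance S[i,j] = (1/(n-1)) · Σ_k (x_{k,i} - mean_i) · (x_{k,j} - mean_j), with n-1 = 5.
  S[U,U] = ((0.5)·(0.5) + (1.5)·(1.5) + (2.5)·(2.5) + (0.5)·(0.5) + (-1.5)·(-1.5) + (-3.5)·(-3.5)) / 5 = 23.5/5 = 4.7
  S[U,V] = ((0.5)·(-2.6667) + (1.5)·(-0.6667) + (2.5)·(1.3333) + (0.5)·(0.3333) + (-1.5)·(-0.6667) + (-3.5)·(2.3333)) / 5 = -6/5 = -1.2
  S[V,V] = ((-2.6667)·(-2.6667) + (-0.6667)·(-0.6667) + (1.3333)·(1.3333) + (0.3333)·(0.3333) + (-0.6667)·(-0.6667) + (2.3333)·(2.3333)) / 5 = 15.3333/5 = 3.0667

S is symmetric (S[j,i] = S[i,j]). Assembling:

S = [[4.7, -1.2],
 [-1.2, 3.0667]]


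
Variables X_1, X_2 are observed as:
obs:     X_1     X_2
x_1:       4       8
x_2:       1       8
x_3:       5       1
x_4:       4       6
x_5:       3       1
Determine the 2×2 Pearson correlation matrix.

Step 1 — column means:
  mean(X_1) = (4 + 1 + 5 + 4 + 3) / 5 = 17/5 = 3.4
  mean(X_2) = (8 + 8 + 1 + 6 + 1) / 5 = 24/5 = 4.8

Step 2 — sample variances and covariances s[i,j] = (1/(n-1)) · Σ_k (x_{k,i} - mean_i) · (x_{k,j} - mean_j), with n-1 = 4:
  s[X_1,X_1] = ((0.6)·(0.6) + (-2.4)·(-2.4) + (1.6)·(1.6) + (0.6)·(0.6) + (-0.4)·(-0.4)) / 4 = 9.2/4 = 2.3
  s[X_1,X_2] = ((0.6)·(3.2) + (-2.4)·(3.2) + (1.6)·(-3.8) + (0.6)·(1.2) + (-0.4)·(-3.8)) / 4 = -9.6/4 = -2.4
  s[X_2,X_2] = ((3.2)·(3.2) + (3.2)·(3.2) + (-3.8)·(-3.8) + (1.2)·(1.2) + (-3.8)·(-3.8)) / 4 = 50.8/4 = 12.7
  Sample standard deviations s_i = √(s[i,i]):
  s(X_1) = √(2.3) = 1.5166
  s(X_2) = √(12.7) = 3.5637

Step 3 — r_{ij} = s_{ij} / (s_i · s_j):
  r[X_1,X_1] = 1 (diagonal).
  r[X_1,X_2] = -2.4 / (1.5166 · 3.5637) = -2.4 / 5.4046 = -0.4441
  r[X_2,X_2] = 1 (diagonal).

R is symmetric with unit diagonal. Assembling:

R = [[1, -0.4441],
 [-0.4441, 1]]


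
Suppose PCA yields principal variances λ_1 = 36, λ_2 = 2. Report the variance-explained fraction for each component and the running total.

Step 1 — total variance = trace(Sigma) = Σ λ_i = 36 + 2 = 38.

Step 2 — fraction explained by component i = λ_i / Σ λ:
  PC1: 36/38 = 0.9474
  PC2: 2/38 = 0.0526

Step 3 — cumulative fraction after k components = (λ_1 + ... + λ_k) / Σ λ:
  k = 1: 36/38 = 0.9474
  k = 2: (36 + 2)/38 = 38/38 = 1

Summary (fraction, with percent):

explained: PC1 0.9474 (94.74%), PC2 0.0526 (5.26%);  cumulative: 0.9474, 1


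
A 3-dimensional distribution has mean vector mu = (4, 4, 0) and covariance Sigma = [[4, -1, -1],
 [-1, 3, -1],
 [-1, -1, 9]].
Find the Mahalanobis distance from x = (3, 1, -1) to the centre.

Step 1 — centre the observation: (x - mu) = (-1, -3, -1).

Step 2 — invert Sigma (cofactor / det for 3×3, or solve directly):
  Sigma^{-1} = [[0.2889, 0.1111, 0.0444],
 [0.1111, 0.3889, 0.0556],
 [0.0444, 0.0556, 0.1222]].

Step 3 — form the quadratic (x - mu)^T · Sigma^{-1} · (x - mu):
  Sigma^{-1} · (x - mu) = (-0.6667, -1.3333, -0.3333).
  (x - mu)^T · [Sigma^{-1} · (x - mu)] = (-1)·(-0.6667) + (-3)·(-1.3333) + (-1)·(-0.3333) = 5.

Step 4 — take square root: d = √(5) ≈ 2.2361.

d(x, mu) = √(5) ≈ 2.2361


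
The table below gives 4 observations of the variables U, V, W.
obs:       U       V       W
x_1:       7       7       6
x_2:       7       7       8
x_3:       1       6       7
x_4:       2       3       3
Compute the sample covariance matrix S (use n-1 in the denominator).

Step 1 — column means:
  mean(U) = (7 + 7 + 1 + 2) / 4 = 17/4 = 4.25
  mean(V) = (7 + 7 + 6 + 3) / 4 = 23/4 = 5.75
  mean(W) = (6 + 8 + 7 + 3) / 4 = 24/4 = 6

Step 2 — sample covariance S[i,j] = (1/(n-1)) · Σ_k (x_{k,i} - mean_i) · (x_{k,j} - mean_j), with n-1 = 3.
  S[U,U] = ((2.75)·(2.75) + (2.75)·(2.75) + (-3.25)·(-3.25) + (-2.25)·(-2.25)) / 3 = 30.75/3 = 10.25
  S[U,V] = ((2.75)·(1.25) + (2.75)·(1.25) + (-3.25)·(0.25) + (-2.25)·(-2.75)) / 3 = 12.25/3 = 4.0833
  S[U,W] = ((2.75)·(0) + (2.75)·(2) + (-3.25)·(1) + (-2.25)·(-3)) / 3 = 9/3 = 3
  S[V,V] = ((1.25)·(1.25) + (1.25)·(1.25) + (0.25)·(0.25) + (-2.75)·(-2.75)) / 3 = 10.75/3 = 3.5833
  S[V,W] = ((1.25)·(0) + (1.25)·(2) + (0.25)·(1) + (-2.75)·(-3)) / 3 = 11/3 = 3.6667
  S[W,W] = ((0)·(0) + (2)·(2) + (1)·(1) + (-3)·(-3)) / 3 = 14/3 = 4.6667

S is symmetric (S[j,i] = S[i,j]). Assembling:

S = [[10.25, 4.0833, 3],
 [4.0833, 3.5833, 3.6667],
 [3, 3.6667, 4.6667]]
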